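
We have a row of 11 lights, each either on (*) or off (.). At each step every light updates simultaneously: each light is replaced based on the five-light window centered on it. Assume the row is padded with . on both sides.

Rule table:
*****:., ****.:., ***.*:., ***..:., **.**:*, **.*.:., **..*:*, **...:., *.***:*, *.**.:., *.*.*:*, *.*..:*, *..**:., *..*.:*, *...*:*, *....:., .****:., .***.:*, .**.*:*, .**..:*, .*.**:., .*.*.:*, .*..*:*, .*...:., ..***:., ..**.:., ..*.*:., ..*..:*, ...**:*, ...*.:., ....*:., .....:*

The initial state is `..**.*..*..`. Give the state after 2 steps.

..**.*.....

step 1: .*.*.****..
step 2: ..**.*.....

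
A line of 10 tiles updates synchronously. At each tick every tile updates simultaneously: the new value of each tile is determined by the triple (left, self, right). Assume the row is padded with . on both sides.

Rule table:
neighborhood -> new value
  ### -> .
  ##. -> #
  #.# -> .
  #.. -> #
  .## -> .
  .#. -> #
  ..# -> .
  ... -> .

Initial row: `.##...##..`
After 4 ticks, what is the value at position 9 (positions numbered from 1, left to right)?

.

..##...##.
...##...##
....##...#
.....##..#
position 9 holds .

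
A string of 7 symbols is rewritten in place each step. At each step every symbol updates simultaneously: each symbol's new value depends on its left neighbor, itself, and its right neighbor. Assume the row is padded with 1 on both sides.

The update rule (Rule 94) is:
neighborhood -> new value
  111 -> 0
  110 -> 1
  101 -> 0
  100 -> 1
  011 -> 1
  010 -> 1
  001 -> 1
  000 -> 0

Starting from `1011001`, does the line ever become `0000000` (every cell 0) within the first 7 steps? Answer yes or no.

1011111
1010000
1011001  (repeats step 0; period 3)
step 7: 1011111
step 7 is 1011111, still not uniform 0

no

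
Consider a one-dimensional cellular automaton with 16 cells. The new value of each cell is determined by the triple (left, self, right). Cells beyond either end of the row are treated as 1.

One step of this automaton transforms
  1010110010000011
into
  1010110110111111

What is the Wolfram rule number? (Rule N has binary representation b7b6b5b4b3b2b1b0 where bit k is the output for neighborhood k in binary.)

207

position 15: 111 → 1  (bit 7 = 1)
position 0: 110 → 1  (bit 6 = 1)
position 1: 101 → 0  (bit 5 = 0)
position 6: 100 → 0  (bit 4 = 0)
position 4: 011 → 1  (bit 3 = 1)
position 2: 010 → 1  (bit 2 = 1)
position 7: 001 → 1  (bit 1 = 1)
position 10: 000 → 1  (bit 0 = 1)
bits b7..b0 = 11001111 = 207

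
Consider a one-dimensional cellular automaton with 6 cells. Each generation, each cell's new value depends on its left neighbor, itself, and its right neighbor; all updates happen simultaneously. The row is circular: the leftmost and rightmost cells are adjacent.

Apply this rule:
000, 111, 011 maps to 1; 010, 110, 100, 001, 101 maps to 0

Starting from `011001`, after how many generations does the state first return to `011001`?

9

010000
000111
010110
000100
110001
100101
000001
011100
011001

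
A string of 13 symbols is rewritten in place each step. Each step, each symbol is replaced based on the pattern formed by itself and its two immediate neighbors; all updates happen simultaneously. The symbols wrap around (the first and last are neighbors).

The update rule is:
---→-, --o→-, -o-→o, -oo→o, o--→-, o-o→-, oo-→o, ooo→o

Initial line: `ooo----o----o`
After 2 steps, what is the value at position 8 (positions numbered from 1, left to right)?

o

ooo----o----o  (fixed point — unchanged through step 2)
position 8 holds o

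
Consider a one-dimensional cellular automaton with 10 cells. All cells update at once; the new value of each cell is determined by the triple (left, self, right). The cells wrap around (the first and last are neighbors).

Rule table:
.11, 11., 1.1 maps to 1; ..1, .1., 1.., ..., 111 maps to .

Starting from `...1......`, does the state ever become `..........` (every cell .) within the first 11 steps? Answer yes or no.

step 1: ..........
all cells are . at step 1

yes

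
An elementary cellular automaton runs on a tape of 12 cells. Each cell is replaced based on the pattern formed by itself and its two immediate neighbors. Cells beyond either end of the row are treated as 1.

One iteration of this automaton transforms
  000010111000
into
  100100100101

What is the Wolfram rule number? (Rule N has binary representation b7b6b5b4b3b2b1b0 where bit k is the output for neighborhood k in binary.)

position 7: 111 → 0  (bit 7 = 0)
position 8: 110 → 0  (bit 6 = 0)
position 5: 101 → 0  (bit 5 = 0)
position 0: 100 → 1  (bit 4 = 1)
position 6: 011 → 1  (bit 3 = 1)
position 4: 010 → 0  (bit 2 = 0)
position 3: 001 → 1  (bit 1 = 1)
position 1: 000 → 0  (bit 0 = 0)
bits b7..b0 = 00011010 = 26

26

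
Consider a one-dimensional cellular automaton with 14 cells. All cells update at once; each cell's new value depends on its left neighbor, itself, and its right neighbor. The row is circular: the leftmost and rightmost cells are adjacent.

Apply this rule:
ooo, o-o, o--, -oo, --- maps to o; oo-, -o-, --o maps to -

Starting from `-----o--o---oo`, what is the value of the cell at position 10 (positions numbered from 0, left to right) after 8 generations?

o

generation 1: oooo--o--oo-o-
generation 2: ooo-o--o-o-o-o
generation 3: oo-o-o--o-o-oo
generation 4: o-o-o-o--o-ooo
generation 5: -o-o-o-o--oooo
generation 6: o-o-o-o-o-ooo-
generation 7: -o-o-o-o-ooo-o
generation 8: o-o-o-o-ooo-o-
position 10 holds o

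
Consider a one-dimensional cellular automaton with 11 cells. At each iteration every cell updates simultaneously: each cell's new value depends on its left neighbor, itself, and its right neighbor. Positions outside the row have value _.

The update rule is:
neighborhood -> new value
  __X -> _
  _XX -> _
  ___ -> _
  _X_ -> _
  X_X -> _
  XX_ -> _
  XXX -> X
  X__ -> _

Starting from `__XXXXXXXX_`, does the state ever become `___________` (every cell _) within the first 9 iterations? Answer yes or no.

___XXXXXX__
____XXXX___
_____XX____
___________
all cells are _ at iteration 4

yes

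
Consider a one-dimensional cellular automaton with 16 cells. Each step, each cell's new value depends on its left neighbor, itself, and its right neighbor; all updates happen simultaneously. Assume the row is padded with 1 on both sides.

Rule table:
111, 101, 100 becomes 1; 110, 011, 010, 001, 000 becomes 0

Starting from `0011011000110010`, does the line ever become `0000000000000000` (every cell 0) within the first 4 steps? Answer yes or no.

no

1000100100001001
0100010010000100
1010001001000010
0101000100100001
step 4 is 0101000100100001, still not uniform 0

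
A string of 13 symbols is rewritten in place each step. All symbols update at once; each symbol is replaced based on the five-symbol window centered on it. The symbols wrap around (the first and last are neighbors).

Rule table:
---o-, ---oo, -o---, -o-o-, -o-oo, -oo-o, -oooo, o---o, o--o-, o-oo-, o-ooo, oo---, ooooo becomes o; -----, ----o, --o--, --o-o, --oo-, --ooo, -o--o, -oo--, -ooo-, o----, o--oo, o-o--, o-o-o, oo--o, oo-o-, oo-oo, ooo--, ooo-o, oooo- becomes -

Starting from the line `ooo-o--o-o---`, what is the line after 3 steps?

-o--o-o-oo--o

------o-o-ooo
o----o-o-oo--
-o--o-o-oo--o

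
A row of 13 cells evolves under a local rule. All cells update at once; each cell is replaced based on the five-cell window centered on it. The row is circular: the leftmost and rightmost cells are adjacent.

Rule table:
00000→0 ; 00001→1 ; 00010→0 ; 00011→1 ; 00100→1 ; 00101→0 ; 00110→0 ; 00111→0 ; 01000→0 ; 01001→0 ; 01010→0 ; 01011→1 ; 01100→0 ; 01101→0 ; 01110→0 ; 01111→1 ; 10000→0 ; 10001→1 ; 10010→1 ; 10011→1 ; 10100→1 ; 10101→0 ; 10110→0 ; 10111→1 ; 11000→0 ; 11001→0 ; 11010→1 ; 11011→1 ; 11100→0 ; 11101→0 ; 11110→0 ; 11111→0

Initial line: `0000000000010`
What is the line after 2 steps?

0000000100010

0000000001010
0000000100010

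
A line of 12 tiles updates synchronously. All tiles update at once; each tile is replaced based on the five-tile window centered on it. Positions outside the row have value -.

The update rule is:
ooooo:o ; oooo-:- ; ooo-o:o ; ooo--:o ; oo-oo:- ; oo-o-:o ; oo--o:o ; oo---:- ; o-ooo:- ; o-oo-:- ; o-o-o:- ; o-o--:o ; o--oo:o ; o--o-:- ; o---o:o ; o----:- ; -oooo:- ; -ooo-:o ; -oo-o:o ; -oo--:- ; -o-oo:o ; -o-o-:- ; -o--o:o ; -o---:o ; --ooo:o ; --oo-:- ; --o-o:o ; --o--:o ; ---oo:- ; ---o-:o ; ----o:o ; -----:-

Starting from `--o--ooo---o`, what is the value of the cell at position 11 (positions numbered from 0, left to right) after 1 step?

step 1: oooooooo-ooo
position 11 holds o

o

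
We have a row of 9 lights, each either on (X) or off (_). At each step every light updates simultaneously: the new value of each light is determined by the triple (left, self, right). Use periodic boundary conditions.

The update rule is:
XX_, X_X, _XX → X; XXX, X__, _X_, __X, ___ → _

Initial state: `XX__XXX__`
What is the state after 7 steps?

XX__X_X__
XX___X___
XX_______
XX_______  (fixed point — unchanged through step 7)

XX_______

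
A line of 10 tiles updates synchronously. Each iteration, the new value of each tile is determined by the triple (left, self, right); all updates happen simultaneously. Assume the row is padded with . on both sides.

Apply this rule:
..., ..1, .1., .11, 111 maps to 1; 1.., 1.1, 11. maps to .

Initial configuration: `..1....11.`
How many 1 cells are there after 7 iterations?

6

iteration 1: 111.1111..
iteration 2: 11..111..1
iteration 3: 1..111..11
iteration 4: 1.111..11.
iteration 5: 1.11..11..
iteration 6: 1.1..11..1
iteration 7: 1.1.11..11
count of 1: 6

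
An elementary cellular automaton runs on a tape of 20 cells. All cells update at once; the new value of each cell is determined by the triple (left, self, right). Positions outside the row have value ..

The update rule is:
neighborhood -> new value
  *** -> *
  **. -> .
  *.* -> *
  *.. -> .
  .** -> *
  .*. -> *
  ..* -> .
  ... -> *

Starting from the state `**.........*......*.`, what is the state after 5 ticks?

*..***.******.**...*

tick 1: *..*******.*.****.*.
tick 2: *..******.******.**.
tick 3: *..*****.******.**..
tick 4: *..****.******.**..*
tick 5: *..***.******.**...*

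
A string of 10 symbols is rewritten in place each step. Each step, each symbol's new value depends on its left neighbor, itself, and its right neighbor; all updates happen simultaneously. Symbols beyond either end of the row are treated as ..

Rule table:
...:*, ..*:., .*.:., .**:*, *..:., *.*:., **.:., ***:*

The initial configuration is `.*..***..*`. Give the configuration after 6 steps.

....**....
***.*..***
**.....**.
*..***.*..
...**....*
**.*..**..

**.*..**..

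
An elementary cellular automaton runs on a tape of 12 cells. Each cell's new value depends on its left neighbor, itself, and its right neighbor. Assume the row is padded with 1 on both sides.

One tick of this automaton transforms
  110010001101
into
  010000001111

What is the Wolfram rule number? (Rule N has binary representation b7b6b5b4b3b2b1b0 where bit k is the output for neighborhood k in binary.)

104

position 0: 111 → 0  (bit 7 = 0)
position 1: 110 → 1  (bit 6 = 1)
position 10: 101 → 1  (bit 5 = 1)
position 2: 100 → 0  (bit 4 = 0)
position 8: 011 → 1  (bit 3 = 1)
position 4: 010 → 0  (bit 2 = 0)
position 3: 001 → 0  (bit 1 = 0)
position 6: 000 → 0  (bit 0 = 0)
bits b7..b0 = 01101000 = 104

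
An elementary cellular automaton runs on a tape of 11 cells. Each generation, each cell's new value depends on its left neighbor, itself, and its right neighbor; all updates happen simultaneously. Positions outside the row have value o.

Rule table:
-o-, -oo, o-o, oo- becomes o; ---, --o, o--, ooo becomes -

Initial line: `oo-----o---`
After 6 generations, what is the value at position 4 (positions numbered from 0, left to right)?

-

generation 1: -o-----o---
generation 2: oo-----o---  (repeats generation 0; period 2)
generation 6: oo-----o---
position 4 holds -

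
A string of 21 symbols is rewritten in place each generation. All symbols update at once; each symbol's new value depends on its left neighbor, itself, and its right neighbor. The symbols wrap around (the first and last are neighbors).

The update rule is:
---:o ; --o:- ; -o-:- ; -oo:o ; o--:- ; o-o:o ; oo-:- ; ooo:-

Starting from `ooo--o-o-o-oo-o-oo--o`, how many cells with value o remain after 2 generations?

11

generation 1: ------o-o-oo-o-oo---o
generation 2: -oooo--o-oo-o-oo--o--
count of o: 11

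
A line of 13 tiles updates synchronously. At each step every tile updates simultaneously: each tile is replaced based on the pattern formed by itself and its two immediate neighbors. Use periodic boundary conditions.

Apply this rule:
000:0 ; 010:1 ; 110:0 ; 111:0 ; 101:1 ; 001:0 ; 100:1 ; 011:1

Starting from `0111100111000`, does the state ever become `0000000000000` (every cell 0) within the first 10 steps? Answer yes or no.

0100010100100
0110011110110
0101010001101
1111111001011
0000000101110
0000000111001
1000000100101
0100000110111
1110000101100
1001000111010
step 10 is 1001000111010, still not uniform 0

no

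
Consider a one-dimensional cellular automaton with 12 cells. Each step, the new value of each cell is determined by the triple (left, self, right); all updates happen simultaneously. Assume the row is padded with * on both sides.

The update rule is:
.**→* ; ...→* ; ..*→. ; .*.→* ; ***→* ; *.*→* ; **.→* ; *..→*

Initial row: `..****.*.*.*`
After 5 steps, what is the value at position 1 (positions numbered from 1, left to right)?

*

step 1: *.**********
step 2: ************
step 3: ************  (fixed point — unchanged through step 5)
position 1 holds *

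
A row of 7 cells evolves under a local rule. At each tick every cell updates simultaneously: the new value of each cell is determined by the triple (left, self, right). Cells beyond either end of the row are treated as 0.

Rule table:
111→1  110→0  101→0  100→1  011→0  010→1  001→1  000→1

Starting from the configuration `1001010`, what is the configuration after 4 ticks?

1111011
0110000
1001111
1110110

1110110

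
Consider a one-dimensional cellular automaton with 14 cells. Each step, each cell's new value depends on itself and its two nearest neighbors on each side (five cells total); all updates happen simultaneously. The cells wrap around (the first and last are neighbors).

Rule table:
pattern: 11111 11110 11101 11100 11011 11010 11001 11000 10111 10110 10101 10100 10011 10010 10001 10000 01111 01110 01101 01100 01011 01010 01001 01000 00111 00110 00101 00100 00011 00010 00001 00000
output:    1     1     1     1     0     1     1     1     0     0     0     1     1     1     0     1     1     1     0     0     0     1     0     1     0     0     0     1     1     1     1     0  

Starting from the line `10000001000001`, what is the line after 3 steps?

01100111110110
10011011110001
01100001111010

01100001111010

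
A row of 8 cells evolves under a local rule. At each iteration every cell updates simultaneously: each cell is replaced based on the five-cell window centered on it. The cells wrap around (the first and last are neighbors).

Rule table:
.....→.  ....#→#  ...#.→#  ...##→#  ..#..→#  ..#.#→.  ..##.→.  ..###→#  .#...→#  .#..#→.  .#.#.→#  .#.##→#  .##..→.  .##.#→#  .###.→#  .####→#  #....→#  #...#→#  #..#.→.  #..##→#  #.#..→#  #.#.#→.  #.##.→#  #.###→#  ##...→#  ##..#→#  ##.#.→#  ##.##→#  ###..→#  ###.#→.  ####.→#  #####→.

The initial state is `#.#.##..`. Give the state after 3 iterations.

.#.##.#.
..#####.
####.###

####.###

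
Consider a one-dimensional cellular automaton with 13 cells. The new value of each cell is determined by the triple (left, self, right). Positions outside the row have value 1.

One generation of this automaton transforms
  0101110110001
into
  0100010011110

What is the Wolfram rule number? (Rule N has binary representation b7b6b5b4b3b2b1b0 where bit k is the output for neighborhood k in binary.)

87

position 4: 111 → 0  (bit 7 = 0)
position 5: 110 → 1  (bit 6 = 1)
position 0: 101 → 0  (bit 5 = 0)
position 9: 100 → 1  (bit 4 = 1)
position 3: 011 → 0  (bit 3 = 0)
position 1: 010 → 1  (bit 2 = 1)
position 11: 001 → 1  (bit 1 = 1)
position 10: 000 → 1  (bit 0 = 1)
bits b7..b0 = 01010111 = 87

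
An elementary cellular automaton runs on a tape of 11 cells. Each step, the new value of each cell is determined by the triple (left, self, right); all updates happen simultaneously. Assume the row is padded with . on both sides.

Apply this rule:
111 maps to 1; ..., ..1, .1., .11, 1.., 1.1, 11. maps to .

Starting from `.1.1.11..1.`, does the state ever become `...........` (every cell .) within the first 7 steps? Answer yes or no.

yes

...........
all cells are . at step 1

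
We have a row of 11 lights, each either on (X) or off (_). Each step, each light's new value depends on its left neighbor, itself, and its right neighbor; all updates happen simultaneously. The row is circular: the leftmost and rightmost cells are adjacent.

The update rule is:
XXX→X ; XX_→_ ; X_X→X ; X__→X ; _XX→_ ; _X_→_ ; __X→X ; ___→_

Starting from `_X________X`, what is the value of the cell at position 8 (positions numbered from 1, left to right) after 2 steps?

step 1: X_X______X_
step 2: _X_X____X_X
position 8 holds _

_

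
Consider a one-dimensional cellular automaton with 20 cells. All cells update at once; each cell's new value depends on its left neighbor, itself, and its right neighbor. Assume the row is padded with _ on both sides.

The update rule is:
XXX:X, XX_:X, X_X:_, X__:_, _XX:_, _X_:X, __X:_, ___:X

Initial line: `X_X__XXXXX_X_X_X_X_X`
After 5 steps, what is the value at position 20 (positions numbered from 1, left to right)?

X

X_X___XXXX_X_X_X_X_X
X_X_X__XXX_X_X_X_X_X
X_X_X___XX_X_X_X_X_X
X_X_X_X__X_X_X_X_X_X
X_X_X_X__X_X_X_X_X_X
position 20 holds X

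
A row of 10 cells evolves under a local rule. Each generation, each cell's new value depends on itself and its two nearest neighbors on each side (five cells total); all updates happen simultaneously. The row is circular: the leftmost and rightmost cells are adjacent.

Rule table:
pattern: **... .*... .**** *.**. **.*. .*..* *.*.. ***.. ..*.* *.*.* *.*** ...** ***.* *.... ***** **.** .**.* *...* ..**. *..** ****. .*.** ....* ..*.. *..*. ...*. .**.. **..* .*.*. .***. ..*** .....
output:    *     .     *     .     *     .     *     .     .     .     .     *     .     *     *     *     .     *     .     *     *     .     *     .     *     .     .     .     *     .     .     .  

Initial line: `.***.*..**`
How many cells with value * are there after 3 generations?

4

*...**.*..
..**..**.*
.*...*..**
count of *: 4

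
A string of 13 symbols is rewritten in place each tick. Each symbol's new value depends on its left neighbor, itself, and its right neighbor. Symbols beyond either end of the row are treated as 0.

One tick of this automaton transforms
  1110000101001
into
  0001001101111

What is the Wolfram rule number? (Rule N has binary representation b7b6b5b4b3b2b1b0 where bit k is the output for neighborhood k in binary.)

position 1: 111 → 0  (bit 7 = 0)
position 2: 110 → 0  (bit 6 = 0)
position 8: 101 → 0  (bit 5 = 0)
position 3: 100 → 1  (bit 4 = 1)
position 0: 011 → 0  (bit 3 = 0)
position 7: 010 → 1  (bit 2 = 1)
position 6: 001 → 1  (bit 1 = 1)
position 4: 000 → 0  (bit 0 = 0)
bits b7..b0 = 00010110 = 22

22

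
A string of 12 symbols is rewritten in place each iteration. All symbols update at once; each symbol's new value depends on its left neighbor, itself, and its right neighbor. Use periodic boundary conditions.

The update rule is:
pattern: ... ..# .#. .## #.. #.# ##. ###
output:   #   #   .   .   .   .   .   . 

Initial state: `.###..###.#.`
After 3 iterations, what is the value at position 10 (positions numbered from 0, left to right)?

#....#......
..###..#####
.#....#.....
position 10 holds .

.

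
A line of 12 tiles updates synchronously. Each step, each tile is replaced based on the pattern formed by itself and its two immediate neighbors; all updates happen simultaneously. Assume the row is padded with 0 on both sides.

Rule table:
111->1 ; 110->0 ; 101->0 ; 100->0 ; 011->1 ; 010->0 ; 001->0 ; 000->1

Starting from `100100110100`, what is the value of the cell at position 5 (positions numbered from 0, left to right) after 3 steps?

0

000000100001
111110001100
111100101001
position 5 holds 0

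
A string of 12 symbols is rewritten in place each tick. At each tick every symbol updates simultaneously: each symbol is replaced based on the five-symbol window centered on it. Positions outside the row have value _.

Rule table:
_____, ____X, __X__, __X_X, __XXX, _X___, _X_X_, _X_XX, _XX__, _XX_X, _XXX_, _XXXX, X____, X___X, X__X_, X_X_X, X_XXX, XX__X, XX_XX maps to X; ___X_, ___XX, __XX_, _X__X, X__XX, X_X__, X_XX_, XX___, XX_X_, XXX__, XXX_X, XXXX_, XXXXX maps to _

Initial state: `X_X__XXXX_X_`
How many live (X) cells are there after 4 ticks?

XX___XX____X
_X_X__X_XX_X
_XX__XXX_X__
__XX_XX___XX
count of X: 6

6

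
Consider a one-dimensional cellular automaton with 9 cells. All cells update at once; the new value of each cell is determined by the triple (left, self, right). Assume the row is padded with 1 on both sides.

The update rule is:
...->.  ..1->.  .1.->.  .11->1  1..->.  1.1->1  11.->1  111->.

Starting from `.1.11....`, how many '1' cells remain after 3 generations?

1.111....
111.1....
..11.....
count of 1: 2

2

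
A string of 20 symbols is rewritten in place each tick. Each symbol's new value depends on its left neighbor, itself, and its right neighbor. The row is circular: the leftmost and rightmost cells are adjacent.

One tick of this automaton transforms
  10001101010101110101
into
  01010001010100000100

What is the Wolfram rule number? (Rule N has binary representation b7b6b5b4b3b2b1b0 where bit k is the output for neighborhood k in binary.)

22

position 14: 111 → 0  (bit 7 = 0)
position 0: 110 → 0  (bit 6 = 0)
position 6: 101 → 0  (bit 5 = 0)
position 1: 100 → 1  (bit 4 = 1)
position 4: 011 → 0  (bit 3 = 0)
position 7: 010 → 1  (bit 2 = 1)
position 3: 001 → 1  (bit 1 = 1)
position 2: 000 → 0  (bit 0 = 0)
bits b7..b0 = 00010110 = 22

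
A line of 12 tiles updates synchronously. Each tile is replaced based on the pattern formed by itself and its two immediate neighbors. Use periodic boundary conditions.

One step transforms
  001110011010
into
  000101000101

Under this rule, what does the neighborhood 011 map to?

0

At position 2 the neighborhood is 011; the next row has 0 there.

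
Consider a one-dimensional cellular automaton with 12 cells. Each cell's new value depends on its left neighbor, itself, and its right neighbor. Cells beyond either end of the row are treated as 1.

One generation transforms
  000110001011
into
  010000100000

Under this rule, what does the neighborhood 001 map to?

At position 2 the neighborhood is 001; the next row has 0 there.

0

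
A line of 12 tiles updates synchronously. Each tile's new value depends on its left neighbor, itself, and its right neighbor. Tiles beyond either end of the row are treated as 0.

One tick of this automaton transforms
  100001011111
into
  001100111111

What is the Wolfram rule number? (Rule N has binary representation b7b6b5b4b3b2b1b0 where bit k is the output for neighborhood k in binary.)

233

position 8: 111 → 1  (bit 7 = 1)
position 11: 110 → 1  (bit 6 = 1)
position 6: 101 → 1  (bit 5 = 1)
position 1: 100 → 0  (bit 4 = 0)
position 7: 011 → 1  (bit 3 = 1)
position 0: 010 → 0  (bit 2 = 0)
position 4: 001 → 0  (bit 1 = 0)
position 2: 000 → 1  (bit 0 = 1)
bits b7..b0 = 11101001 = 233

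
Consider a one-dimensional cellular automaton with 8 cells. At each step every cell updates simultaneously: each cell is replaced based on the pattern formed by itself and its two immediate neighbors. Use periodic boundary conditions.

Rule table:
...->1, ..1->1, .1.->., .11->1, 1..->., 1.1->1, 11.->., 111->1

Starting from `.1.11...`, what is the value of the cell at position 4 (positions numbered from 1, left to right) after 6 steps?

1.11..11
.11..111
11..111.
1..111.1
..111.11
.111.11.
position 4 holds 1

1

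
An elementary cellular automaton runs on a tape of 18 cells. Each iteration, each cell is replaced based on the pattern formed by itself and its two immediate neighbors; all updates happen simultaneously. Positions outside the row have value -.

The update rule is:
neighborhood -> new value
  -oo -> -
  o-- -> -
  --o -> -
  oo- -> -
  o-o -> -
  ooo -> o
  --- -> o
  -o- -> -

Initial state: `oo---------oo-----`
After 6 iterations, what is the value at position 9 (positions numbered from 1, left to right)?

o

---ooooooo----oooo
oo--ooooo--oo--oo-
-----ooo----------
oooo--o--ooooooooo
-oo-------ooooooo-
----ooooo--ooooo--
position 9 holds o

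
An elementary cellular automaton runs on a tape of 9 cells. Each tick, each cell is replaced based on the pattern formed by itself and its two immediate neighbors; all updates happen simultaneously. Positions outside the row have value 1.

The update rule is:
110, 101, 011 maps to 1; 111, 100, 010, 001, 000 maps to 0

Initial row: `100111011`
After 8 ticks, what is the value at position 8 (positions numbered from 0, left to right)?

100101110
100011011
100011110
100010011
100000010
100000001
100000001  (fixed point — unchanged through tick 8)
position 8 holds 1

1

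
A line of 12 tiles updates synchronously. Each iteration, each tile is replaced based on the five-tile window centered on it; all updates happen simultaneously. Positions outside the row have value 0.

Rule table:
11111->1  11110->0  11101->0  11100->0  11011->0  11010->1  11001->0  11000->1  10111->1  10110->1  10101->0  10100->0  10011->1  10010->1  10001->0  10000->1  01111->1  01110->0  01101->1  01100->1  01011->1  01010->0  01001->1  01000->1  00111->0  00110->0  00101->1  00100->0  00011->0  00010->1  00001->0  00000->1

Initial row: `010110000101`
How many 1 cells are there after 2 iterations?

8

111111101100
011110001111
count of 1: 8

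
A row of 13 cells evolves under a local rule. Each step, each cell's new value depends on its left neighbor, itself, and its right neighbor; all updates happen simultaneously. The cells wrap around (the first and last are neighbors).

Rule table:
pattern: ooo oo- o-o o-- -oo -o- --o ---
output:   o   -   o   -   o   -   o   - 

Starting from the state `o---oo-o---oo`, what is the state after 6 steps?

---oo-o---ooo
--oo-o---ooo-
-oo-o---ooo--
oo-o---ooo---
o-o---ooo---o
-o---ooo---oo

-o---ooo---oo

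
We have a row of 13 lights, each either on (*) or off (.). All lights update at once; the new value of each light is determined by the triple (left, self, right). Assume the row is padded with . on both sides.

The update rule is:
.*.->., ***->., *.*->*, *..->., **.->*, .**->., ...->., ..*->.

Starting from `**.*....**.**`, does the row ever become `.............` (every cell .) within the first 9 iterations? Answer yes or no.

yes

.**......**.*
..*.......**.
...........*.
.............
all cells are . at iteration 4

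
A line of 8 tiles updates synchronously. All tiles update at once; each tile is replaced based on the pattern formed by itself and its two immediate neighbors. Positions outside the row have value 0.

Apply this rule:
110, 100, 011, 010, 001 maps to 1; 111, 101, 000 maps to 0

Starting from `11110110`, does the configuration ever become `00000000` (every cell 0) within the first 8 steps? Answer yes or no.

no

10010111
11110101
10010101
11110101  (repeats step 2; period 2)
step 8: 11110101
step 8 is 11110101, still not uniform 0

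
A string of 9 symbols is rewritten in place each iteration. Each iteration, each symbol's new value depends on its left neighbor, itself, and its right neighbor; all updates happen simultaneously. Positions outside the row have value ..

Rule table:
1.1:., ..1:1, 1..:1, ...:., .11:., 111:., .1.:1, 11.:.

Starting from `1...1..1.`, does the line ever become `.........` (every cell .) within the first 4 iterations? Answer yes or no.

iteration 1: 11.111111
iteration 2: .........
all cells are . at iteration 2

yes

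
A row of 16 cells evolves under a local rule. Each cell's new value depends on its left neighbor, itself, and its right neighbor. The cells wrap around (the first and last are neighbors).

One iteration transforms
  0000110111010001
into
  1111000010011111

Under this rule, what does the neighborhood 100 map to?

At position 0 the neighborhood is 100; the next row has 1 there.

1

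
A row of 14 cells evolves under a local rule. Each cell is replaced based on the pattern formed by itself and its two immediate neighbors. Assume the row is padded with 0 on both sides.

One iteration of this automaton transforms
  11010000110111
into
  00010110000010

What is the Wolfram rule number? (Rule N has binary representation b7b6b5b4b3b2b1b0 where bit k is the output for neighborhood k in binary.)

position 12: 111 → 1  (bit 7 = 1)
position 1: 110 → 0  (bit 6 = 0)
position 2: 101 → 0  (bit 5 = 0)
position 4: 100 → 0  (bit 4 = 0)
position 0: 011 → 0  (bit 3 = 0)
position 3: 010 → 1  (bit 2 = 1)
position 7: 001 → 0  (bit 1 = 0)
position 5: 000 → 1  (bit 0 = 1)
bits b7..b0 = 10000101 = 133

133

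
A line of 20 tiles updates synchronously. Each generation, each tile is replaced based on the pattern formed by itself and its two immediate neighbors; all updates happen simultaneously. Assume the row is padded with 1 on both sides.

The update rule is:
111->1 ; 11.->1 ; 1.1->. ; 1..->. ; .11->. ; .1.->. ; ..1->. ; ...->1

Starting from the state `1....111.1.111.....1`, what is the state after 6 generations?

1.............11..1.

generation 1: 1.11..11....11.111..
generation 2: 1..1...1.11..1..11..
generation 3: 1....1....1......1..
generation 4: 1.11...11...1111....
generation 5: 1..1.1..1.1..111.11.
generation 6: 1.............11..1.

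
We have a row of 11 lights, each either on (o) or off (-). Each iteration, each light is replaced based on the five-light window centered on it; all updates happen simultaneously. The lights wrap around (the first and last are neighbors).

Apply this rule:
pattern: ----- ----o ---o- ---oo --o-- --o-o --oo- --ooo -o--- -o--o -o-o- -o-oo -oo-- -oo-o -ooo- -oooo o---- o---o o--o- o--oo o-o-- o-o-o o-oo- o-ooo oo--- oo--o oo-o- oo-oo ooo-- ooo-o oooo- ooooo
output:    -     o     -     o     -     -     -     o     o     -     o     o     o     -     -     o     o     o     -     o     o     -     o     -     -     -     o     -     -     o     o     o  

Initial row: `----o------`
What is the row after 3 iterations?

--o--oo----
o---o-o-o--
-oo--o-oo--

-oo--o-oo--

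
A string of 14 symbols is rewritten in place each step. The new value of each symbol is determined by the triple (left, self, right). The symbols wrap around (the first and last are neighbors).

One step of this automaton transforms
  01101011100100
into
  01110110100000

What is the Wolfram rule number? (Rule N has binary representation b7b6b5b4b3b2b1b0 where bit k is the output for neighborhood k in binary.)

position 7: 111 → 0  (bit 7 = 0)
position 2: 110 → 1  (bit 6 = 1)
position 3: 101 → 1  (bit 5 = 1)
position 9: 100 → 0  (bit 4 = 0)
position 1: 011 → 1  (bit 3 = 1)
position 4: 010 → 0  (bit 2 = 0)
position 0: 001 → 0  (bit 1 = 0)
position 13: 000 → 0  (bit 0 = 0)
bits b7..b0 = 01101000 = 104

104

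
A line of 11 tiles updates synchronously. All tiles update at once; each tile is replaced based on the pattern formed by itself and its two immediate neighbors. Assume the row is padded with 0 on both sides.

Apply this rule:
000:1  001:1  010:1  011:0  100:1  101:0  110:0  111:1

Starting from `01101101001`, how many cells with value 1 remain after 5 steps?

5

10000001111
11111110110
01111100001
10111011111
10010001110
count of 1: 5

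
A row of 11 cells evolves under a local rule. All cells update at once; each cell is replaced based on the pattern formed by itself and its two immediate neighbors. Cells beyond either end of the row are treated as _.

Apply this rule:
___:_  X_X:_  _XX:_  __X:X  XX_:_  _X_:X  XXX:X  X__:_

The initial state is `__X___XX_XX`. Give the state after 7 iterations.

X__________

iteration 1: _XX__X_____
iteration 2: X___XX_____
iteration 3: X__X_______
iteration 4: X_XX_______
iteration 5: X__________
iteration 6: X__________  (fixed point — unchanged through iteration 7)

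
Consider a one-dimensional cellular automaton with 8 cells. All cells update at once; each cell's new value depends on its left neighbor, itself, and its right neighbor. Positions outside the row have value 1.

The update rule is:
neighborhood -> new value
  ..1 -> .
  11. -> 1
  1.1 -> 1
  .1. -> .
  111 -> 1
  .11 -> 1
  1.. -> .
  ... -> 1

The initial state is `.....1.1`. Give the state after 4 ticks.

.111..11
1111..11
1111..11  (fixed point — unchanged through tick 4)

1111..11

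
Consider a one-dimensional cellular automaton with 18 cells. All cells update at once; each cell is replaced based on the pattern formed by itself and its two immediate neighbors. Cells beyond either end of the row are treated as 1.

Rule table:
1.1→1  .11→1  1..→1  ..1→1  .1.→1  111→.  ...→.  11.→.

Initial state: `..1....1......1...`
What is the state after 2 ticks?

....111..1..11..11

1111..111....111.1
....111..1..11..11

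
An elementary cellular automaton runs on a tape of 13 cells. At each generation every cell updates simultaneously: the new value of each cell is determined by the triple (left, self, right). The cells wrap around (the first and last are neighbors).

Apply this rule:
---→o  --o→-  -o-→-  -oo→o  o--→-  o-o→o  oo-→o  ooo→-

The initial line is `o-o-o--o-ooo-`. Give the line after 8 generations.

oooo--o-o--o-

-o-o----oo-oo
o-o--oo-ooooo
oo---oooo----
oo-o-o--o-oo-
ooo-o----oooo
--oo--oo-o---
o-oo--ooo--oo
oooo--o-o--o-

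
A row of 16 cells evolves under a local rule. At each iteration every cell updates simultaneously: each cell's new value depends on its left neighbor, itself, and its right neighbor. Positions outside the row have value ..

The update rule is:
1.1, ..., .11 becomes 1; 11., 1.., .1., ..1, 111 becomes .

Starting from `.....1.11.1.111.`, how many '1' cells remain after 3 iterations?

7

iteration 1: 1111..11.1.11...
iteration 2: 1.....1.1.11..11
iteration 3: ..111..1.11...1.
count of 1: 7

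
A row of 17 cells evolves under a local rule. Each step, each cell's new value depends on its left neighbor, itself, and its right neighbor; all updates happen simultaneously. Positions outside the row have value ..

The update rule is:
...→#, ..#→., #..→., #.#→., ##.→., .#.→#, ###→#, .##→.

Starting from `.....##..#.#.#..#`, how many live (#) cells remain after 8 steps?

8

####.....#.#.#..#
.##..###.#.#.#..#
......#..#.#.#..#
#####.#..#.#.#..#
.###..#..#.#.#..#
..#...#..#.#.#..#
#.#.#.#..#.#.#..#
#.#.#.#..#.#.#..#
count of #: 8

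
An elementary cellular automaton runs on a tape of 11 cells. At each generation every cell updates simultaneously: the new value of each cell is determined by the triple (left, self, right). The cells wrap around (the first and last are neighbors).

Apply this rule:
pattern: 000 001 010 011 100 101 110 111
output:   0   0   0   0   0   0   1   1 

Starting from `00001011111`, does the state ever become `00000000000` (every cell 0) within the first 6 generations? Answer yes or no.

yes

00000001111
00000000111
00000000011
00000000001
00000000000
all cells are 0 at generation 5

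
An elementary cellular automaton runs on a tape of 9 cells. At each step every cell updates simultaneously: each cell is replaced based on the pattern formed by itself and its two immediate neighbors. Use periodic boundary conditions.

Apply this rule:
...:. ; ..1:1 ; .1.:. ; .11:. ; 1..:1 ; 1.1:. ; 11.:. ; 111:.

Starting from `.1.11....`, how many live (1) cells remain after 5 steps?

4

1....1...
.1..1.1.1
..11.....
.1..1....
1.11.1...
count of 1: 4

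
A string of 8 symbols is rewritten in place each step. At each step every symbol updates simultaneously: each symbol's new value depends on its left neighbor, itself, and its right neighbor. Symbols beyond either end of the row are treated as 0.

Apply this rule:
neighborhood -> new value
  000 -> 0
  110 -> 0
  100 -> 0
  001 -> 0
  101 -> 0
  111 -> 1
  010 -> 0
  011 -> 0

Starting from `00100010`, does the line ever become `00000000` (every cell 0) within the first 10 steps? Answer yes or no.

step 1: 00000000
all cells are 0 at step 1

yes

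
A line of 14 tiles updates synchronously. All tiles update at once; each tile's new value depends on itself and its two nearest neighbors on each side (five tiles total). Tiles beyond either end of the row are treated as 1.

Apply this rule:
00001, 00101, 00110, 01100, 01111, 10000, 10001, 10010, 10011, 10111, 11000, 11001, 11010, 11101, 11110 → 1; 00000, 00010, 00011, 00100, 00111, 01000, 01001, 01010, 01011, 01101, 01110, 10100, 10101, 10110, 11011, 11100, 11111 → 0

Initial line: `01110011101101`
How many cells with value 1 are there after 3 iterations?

10

iteration 1: 01001100100001
iteration 2: 10011111001100
iteration 3: 01101010111111
count of 1: 10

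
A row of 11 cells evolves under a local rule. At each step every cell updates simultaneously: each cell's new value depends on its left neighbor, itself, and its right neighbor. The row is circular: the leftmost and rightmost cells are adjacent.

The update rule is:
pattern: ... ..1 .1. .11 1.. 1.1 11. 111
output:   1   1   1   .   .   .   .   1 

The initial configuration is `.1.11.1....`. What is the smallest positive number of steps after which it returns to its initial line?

17

step 1: 11....1.111
step 2: 1..1111..11
step 3: ..1.11..1.1
step 4: .11....11.1
step 5: ....111...1
step 6: .111.1..111
step 7: ..1..1.1.1.
step 8: 111.11.1.1.
step 9: .1.....1.1.
step 10: 11.11111.1.
step 11: ....111..1.
step 12: 1111.1..11.
step 13: .11..1.1...
step 14: 1...11.1.11
step 15: ..11...1..1
step 16: .1...111.11
step 17: .1.11.1....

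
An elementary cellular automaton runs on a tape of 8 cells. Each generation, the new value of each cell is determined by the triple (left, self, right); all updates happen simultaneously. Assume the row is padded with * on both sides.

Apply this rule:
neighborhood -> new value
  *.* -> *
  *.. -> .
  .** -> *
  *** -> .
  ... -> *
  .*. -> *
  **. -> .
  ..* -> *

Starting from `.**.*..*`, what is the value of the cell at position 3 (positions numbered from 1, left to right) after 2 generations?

**.**.**
..**.**.
position 3 holds *

*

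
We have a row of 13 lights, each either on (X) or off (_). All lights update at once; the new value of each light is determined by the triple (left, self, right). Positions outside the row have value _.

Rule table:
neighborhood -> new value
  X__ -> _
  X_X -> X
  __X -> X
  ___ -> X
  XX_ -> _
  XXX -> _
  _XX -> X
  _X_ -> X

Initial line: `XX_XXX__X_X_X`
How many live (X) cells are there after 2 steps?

6

X_XX___XXXXXX
XXX__XXX_____
count of X: 6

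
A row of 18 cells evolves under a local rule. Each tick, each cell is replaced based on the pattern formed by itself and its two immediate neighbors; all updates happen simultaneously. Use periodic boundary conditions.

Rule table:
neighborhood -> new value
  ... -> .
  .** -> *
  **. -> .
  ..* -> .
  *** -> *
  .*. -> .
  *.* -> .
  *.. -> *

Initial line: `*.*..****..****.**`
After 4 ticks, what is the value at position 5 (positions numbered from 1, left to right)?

.

...*.***.*.***..**
*....**....**.*.*.
.*...*.*...*......
..*.....*...*.....
position 5 holds .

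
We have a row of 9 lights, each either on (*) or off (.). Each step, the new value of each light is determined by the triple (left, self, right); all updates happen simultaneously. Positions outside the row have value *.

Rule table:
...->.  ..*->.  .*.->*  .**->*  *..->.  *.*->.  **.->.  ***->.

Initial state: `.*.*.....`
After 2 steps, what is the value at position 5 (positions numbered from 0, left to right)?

step 1: .*.*.....  (fixed point — unchanged through step 2)
position 5 holds .

.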